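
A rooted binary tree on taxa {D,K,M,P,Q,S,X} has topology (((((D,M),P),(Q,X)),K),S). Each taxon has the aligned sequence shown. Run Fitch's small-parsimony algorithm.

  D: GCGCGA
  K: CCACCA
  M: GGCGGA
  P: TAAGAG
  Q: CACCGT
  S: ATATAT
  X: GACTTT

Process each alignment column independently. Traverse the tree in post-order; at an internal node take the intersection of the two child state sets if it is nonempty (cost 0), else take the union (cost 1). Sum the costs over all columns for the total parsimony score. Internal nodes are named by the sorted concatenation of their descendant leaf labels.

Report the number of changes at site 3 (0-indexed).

DM@0: {G} ∩ {G} = {G} (intersection, +0)
DMP@0: {G} ∪ {T} = {G,T} (union, +1)
QX@0: {C} ∪ {G} = {C,G} (union, +1)
DMPQX@0: {G,T} ∩ {C,G} = {G} (intersection, +0)
DKMPQX@0: {G} ∪ {C} = {C,G} (union, +1)
DKMPQSX@0: {C,G} ∪ {A} = {A,C,G} (union, +1)
DM@1: {C} ∪ {G} = {C,G} (union, +1)
DMP@1: {C,G} ∪ {A} = {A,C,G} (union, +1)
QX@1: {A} ∩ {A} = {A} (intersection, +0)
DMPQX@1: {A,C,G} ∩ {A} = {A} (intersection, +0)
DKMPQX@1: {A} ∪ {C} = {A,C} (union, +1)
DKMPQSX@1: {A,C} ∪ {T} = {A,C,T} (union, +1)
DM@2: {G} ∪ {C} = {C,G} (union, +1)
DMP@2: {C,G} ∪ {A} = {A,C,G} (union, +1)
QX@2: {C} ∩ {C} = {C} (intersection, +0)
DMPQX@2: {A,C,G} ∩ {C} = {C} (intersection, +0)
DKMPQX@2: {C} ∪ {A} = {A,C} (union, +1)
DKMPQSX@2: {A,C} ∩ {A} = {A} (intersection, +0)
DM@3: {C} ∪ {G} = {C,G} (union, +1)
DMP@3: {C,G} ∩ {G} = {G} (intersection, +0)
QX@3: {C} ∪ {T} = {C,T} (union, +1)
DMPQX@3: {G} ∪ {C,T} = {C,G,T} (union, +1)
DKMPQX@3: {C,G,T} ∩ {C} = {C} (intersection, +0)
DKMPQSX@3: {C} ∪ {T} = {C,T} (union, +1)
DM@4: {G} ∩ {G} = {G} (intersection, +0)
DMP@4: {G} ∪ {A} = {A,G} (union, +1)
QX@4: {G} ∪ {T} = {G,T} (union, +1)
DMPQX@4: {A,G} ∩ {G,T} = {G} (intersection, +0)
DKMPQX@4: {G} ∪ {C} = {C,G} (union, +1)
DKMPQSX@4: {C,G} ∪ {A} = {A,C,G} (union, +1)
DM@5: {A} ∩ {A} = {A} (intersection, +0)
DMP@5: {A} ∪ {G} = {A,G} (union, +1)
QX@5: {T} ∩ {T} = {T} (intersection, +0)
DMPQX@5: {A,G} ∪ {T} = {A,G,T} (union, +1)
DKMPQX@5: {A,G,T} ∩ {A} = {A} (intersection, +0)
DKMPQSX@5: {A} ∪ {T} = {A,T} (union, +1)
per-site changes: [4, 4, 3, 4, 4, 3]; total = 22

4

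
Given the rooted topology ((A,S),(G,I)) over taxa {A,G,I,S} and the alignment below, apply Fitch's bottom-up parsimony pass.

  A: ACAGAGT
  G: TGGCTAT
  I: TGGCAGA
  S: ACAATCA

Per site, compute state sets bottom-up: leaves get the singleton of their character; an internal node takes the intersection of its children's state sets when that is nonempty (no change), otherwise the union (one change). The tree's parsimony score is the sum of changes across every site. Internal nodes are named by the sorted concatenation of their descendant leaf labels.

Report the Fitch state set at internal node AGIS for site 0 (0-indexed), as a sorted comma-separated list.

A,T

[col 0] AS: children A:{A}, S:{A} ∩→ {A}; cost 0
[col 0] GI: children G:{T}, I:{T} ∩→ {T}; cost 0
[col 0] AGIS: children AS:{A}, GI:{T} ∪→ {A,T}; cost 1
[col 1] AS: children A:{C}, S:{C} ∩→ {C}; cost 0
[col 1] GI: children G:{G}, I:{G} ∩→ {G}; cost 0
[col 1] AGIS: children AS:{C}, GI:{G} ∪→ {C,G}; cost 1
[col 2] AS: children A:{A}, S:{A} ∩→ {A}; cost 0
[col 2] GI: children G:{G}, I:{G} ∩→ {G}; cost 0
[col 2] AGIS: children AS:{A}, GI:{G} ∪→ {A,G}; cost 1
[col 3] AS: children A:{G}, S:{A} ∪→ {A,G}; cost 1
[col 3] GI: children G:{C}, I:{C} ∩→ {C}; cost 0
[col 3] AGIS: children AS:{A,G}, GI:{C} ∪→ {A,C,G}; cost 1
[col 4] AS: children A:{A}, S:{T} ∪→ {A,T}; cost 1
[col 4] GI: children G:{T}, I:{A} ∪→ {A,T}; cost 1
[col 4] AGIS: children AS:{A,T}, GI:{A,T} ∩→ {A,T}; cost 0
[col 5] AS: children A:{G}, S:{C} ∪→ {C,G}; cost 1
[col 5] GI: children G:{A}, I:{G} ∪→ {A,G}; cost 1
[col 5] AGIS: children AS:{C,G}, GI:{A,G} ∩→ {G}; cost 0
[col 6] AS: children A:{T}, S:{A} ∪→ {A,T}; cost 1
[col 6] GI: children G:{T}, I:{A} ∪→ {A,T}; cost 1
[col 6] AGIS: children AS:{A,T}, GI:{A,T} ∩→ {A,T}; cost 0
per-site changes: [1, 1, 1, 2, 2, 2, 2]; total = 11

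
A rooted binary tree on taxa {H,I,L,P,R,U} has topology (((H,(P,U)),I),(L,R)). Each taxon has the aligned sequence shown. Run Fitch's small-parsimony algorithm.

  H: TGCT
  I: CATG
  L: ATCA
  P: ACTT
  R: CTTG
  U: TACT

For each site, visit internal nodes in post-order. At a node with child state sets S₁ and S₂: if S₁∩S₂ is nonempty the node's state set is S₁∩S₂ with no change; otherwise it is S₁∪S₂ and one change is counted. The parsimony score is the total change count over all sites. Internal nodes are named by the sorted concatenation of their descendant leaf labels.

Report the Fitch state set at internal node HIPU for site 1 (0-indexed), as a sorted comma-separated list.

A

site 0, node PU: P={A} ∪ U={T} → {A,T} (+1)
site 0, node HPU: H={T} ∩ PU={A,T} → {T} (+0)
site 0, node HIPU: HPU={T} ∪ I={C} → {C,T} (+1)
site 0, node LR: L={A} ∪ R={C} → {A,C} (+1)
site 0, node HILPRU: HIPU={C,T} ∩ LR={A,C} → {C} (+0)
site 1, node PU: P={C} ∪ U={A} → {A,C} (+1)
site 1, node HPU: H={G} ∪ PU={A,C} → {A,C,G} (+1)
site 1, node HIPU: HPU={A,C,G} ∩ I={A} → {A} (+0)
site 1, node LR: L={T} ∩ R={T} → {T} (+0)
site 1, node HILPRU: HIPU={A} ∪ LR={T} → {A,T} (+1)
site 2, node PU: P={T} ∪ U={C} → {C,T} (+1)
site 2, node HPU: H={C} ∩ PU={C,T} → {C} (+0)
site 2, node HIPU: HPU={C} ∪ I={T} → {C,T} (+1)
site 2, node LR: L={C} ∪ R={T} → {C,T} (+1)
site 2, node HILPRU: HIPU={C,T} ∩ LR={C,T} → {C,T} (+0)
site 3, node PU: P={T} ∩ U={T} → {T} (+0)
site 3, node HPU: H={T} ∩ PU={T} → {T} (+0)
site 3, node HIPU: HPU={T} ∪ I={G} → {G,T} (+1)
site 3, node LR: L={A} ∪ R={G} → {A,G} (+1)
site 3, node HILPRU: HIPU={G,T} ∩ LR={A,G} → {G} (+0)
per-site changes: [3, 3, 3, 2]; total = 11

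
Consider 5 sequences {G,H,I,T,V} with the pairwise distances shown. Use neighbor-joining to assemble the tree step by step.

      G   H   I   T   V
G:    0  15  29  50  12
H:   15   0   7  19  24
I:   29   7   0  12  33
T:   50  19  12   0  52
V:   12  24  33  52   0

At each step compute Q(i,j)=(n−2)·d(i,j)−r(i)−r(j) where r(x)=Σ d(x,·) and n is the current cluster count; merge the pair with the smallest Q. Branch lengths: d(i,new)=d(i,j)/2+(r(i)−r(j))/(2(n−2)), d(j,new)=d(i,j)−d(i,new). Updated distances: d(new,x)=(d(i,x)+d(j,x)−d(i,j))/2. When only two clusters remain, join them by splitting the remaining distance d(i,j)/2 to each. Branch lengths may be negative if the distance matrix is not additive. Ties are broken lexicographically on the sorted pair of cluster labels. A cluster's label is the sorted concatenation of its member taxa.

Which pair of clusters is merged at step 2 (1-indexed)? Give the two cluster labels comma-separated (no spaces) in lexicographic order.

1. join G+V (d=12, Q=-191) ⇒ GV; edges |G|=7/2, |V|=17/2
  updated: d(GV,H)=27/2, d(GV,I)=25, d(GV,T)=45
2. join GV+H (d=27/2, Q=-96) ⇒ GHV; edges |GV|=71/4, |H|=-17/4
  updated: d(GHV,I)=37/4, d(GHV,T)=101/4
3. join GHV+I (d=37/4, Q=-93/2) ⇒ GHIV; edges |GHV|=45/4, |I|=-2
  updated: d(GHIV,T)=14
4. join GHIV+T (d=14) ⇒ GHITV; edges |GHIV|=7, |T|=7
final tree: ((((G:7/2,V:17/2):71/4,H:-17/4):45/4,I:-2):7,T:7)
total length: 195/4

GV,H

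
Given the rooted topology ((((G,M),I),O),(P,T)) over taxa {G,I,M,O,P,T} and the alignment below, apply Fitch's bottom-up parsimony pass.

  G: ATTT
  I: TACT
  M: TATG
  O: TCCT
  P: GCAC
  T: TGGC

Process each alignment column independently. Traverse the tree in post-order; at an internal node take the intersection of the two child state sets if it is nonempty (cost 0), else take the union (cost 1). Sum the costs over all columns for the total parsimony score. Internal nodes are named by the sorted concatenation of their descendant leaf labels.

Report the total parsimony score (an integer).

GM@0: {A} ∪ {T} = {A,T} (union, +1)
GIM@0: {A,T} ∩ {T} = {T} (intersection, +0)
GIMO@0: {T} ∩ {T} = {T} (intersection, +0)
PT@0: {G} ∪ {T} = {G,T} (union, +1)
GIMOPT@0: {T} ∩ {G,T} = {T} (intersection, +0)
GM@1: {T} ∪ {A} = {A,T} (union, +1)
GIM@1: {A,T} ∩ {A} = {A} (intersection, +0)
GIMO@1: {A} ∪ {C} = {A,C} (union, +1)
PT@1: {C} ∪ {G} = {C,G} (union, +1)
GIMOPT@1: {A,C} ∩ {C,G} = {C} (intersection, +0)
GM@2: {T} ∩ {T} = {T} (intersection, +0)
GIM@2: {T} ∪ {C} = {C,T} (union, +1)
GIMO@2: {C,T} ∩ {C} = {C} (intersection, +0)
PT@2: {A} ∪ {G} = {A,G} (union, +1)
GIMOPT@2: {C} ∪ {A,G} = {A,C,G} (union, +1)
GM@3: {T} ∪ {G} = {G,T} (union, +1)
GIM@3: {G,T} ∩ {T} = {T} (intersection, +0)
GIMO@3: {T} ∩ {T} = {T} (intersection, +0)
PT@3: {C} ∩ {C} = {C} (intersection, +0)
GIMOPT@3: {T} ∪ {C} = {C,T} (union, +1)
per-site changes: [2, 3, 3, 2]; total = 10

10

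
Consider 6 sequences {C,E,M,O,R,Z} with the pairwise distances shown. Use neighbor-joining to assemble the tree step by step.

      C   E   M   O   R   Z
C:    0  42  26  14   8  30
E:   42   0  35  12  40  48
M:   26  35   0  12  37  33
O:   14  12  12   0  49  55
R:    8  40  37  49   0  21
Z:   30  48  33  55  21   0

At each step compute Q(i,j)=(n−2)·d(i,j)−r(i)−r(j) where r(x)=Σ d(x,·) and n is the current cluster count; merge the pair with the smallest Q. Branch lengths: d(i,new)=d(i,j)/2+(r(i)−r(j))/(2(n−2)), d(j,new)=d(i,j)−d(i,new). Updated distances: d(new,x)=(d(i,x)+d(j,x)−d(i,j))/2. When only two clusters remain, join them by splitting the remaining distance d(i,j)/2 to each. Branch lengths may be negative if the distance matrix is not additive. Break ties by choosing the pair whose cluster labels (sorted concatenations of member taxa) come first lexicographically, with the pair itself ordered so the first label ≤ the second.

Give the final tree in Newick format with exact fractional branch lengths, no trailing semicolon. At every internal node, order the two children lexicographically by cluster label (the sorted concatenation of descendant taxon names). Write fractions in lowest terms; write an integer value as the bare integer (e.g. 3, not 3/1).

step 1: merge (E,O) at d=12, Q=-271; branch lengths E→83/8, O→13/8; new cluster EO
  updated: d(C,EO)=22, d(EO,M)=35/2, d(EO,R)=77/2, d(EO,Z)=91/2
step 2: merge (EO,M) at d=35/2, Q=-369/2; branch lengths EO→125/12, M→85/12; new cluster EMO
  updated: d(C,EMO)=61/4, d(EMO,R)=29, d(EMO,Z)=61/2
step 3: merge (C,EMO) at d=61/4, Q=-195/2; branch lengths C→9/4, EMO→13; new cluster CEMO
  updated: d(CEMO,R)=87/8, d(CEMO,Z)=181/8
step 4: merge (CEMO,R) at d=87/8, Q=-109/2; branch lengths CEMO→25/4, R→37/8; new cluster CEMOR
  updated: d(CEMOR,Z)=131/8
step 5: merge (CEMOR,Z) at d=131/8; branch lengths CEMOR→131/16, Z→131/16; new cluster CEMORZ
final tree: (((C:9/4,((E:83/8,O:13/8):125/12,M:85/12):13):25/4,R:37/8):131/16,Z:131/16)
total length: 72

(((C:9/4,((E:83/8,O:13/8):125/12,M:85/12):13):25/4,R:37/8):131/16,Z:131/16)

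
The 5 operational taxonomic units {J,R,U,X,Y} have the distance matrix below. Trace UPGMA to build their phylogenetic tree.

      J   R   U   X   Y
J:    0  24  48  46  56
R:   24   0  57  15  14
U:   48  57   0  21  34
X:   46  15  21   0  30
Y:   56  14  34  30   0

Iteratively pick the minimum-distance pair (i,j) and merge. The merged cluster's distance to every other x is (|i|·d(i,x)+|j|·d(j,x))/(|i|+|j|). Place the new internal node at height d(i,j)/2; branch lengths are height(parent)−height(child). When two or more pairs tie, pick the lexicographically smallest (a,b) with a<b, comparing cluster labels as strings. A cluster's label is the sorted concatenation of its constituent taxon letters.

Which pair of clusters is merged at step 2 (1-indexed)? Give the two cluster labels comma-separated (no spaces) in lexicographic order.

step 1: merge (R,Y) at d=14; branch lengths R→7, Y→7; new cluster RY
  updated: d(J,RY)=40, d(RY,U)=91/2, d(RY,X)=45/2
step 2: merge (U,X) at d=21; branch lengths U→21/2, X→21/2; new cluster UX
  updated: d(J,UX)=47, d(RY,UX)=34
step 3: merge (RY,UX) at d=34; branch lengths RY→10, UX→13/2; new cluster RUXY
  updated: d(J,RUXY)=87/2
step 4: merge (J,RUXY) at d=87/2; branch lengths J→87/4, RUXY→19/4; new cluster JRUXY
final tree: (J:87/4,((R:7,Y:7):10,(U:21/2,X:21/2):13/2):19/4)
total length: 78

U,X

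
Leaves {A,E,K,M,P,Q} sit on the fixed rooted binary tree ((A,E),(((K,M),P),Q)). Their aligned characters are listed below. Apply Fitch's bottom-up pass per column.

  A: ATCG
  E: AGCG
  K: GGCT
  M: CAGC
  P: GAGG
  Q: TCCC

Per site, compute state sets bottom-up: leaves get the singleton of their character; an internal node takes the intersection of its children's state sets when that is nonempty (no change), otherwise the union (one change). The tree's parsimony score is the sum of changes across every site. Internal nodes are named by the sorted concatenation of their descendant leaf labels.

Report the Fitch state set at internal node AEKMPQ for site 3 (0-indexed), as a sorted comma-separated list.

[col 0] AE: children A:{A}, E:{A} ∩→ {A}; cost 0
[col 0] KM: children K:{G}, M:{C} ∪→ {C,G}; cost 1
[col 0] KMP: children KM:{C,G}, P:{G} ∩→ {G}; cost 0
[col 0] KMPQ: children KMP:{G}, Q:{T} ∪→ {G,T}; cost 1
[col 0] AEKMPQ: children AE:{A}, KMPQ:{G,T} ∪→ {A,G,T}; cost 1
[col 1] AE: children A:{T}, E:{G} ∪→ {G,T}; cost 1
[col 1] KM: children K:{G}, M:{A} ∪→ {A,G}; cost 1
[col 1] KMP: children KM:{A,G}, P:{A} ∩→ {A}; cost 0
[col 1] KMPQ: children KMP:{A}, Q:{C} ∪→ {A,C}; cost 1
[col 1] AEKMPQ: children AE:{G,T}, KMPQ:{A,C} ∪→ {A,C,G,T}; cost 1
[col 2] AE: children A:{C}, E:{C} ∩→ {C}; cost 0
[col 2] KM: children K:{C}, M:{G} ∪→ {C,G}; cost 1
[col 2] KMP: children KM:{C,G}, P:{G} ∩→ {G}; cost 0
[col 2] KMPQ: children KMP:{G}, Q:{C} ∪→ {C,G}; cost 1
[col 2] AEKMPQ: children AE:{C}, KMPQ:{C,G} ∩→ {C}; cost 0
[col 3] AE: children A:{G}, E:{G} ∩→ {G}; cost 0
[col 3] KM: children K:{T}, M:{C} ∪→ {C,T}; cost 1
[col 3] KMP: children KM:{C,T}, P:{G} ∪→ {C,G,T}; cost 1
[col 3] KMPQ: children KMP:{C,G,T}, Q:{C} ∩→ {C}; cost 0
[col 3] AEKMPQ: children AE:{G}, KMPQ:{C} ∪→ {C,G}; cost 1
per-site changes: [3, 4, 2, 3]; total = 12

C,G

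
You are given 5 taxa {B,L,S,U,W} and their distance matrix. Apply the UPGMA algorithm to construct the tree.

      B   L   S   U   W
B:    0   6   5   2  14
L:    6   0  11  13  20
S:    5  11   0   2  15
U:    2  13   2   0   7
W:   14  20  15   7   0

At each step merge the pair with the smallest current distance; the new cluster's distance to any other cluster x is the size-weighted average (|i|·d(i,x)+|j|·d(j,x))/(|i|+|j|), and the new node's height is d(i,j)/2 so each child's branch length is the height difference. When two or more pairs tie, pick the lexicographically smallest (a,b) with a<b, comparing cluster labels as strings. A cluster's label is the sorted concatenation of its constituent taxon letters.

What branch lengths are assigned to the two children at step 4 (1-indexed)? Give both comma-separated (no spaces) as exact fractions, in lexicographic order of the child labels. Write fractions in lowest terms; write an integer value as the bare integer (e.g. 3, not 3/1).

2,7

iteration 1: select B,U (d=2); attach at lengths (1, 1); label the merged cluster BU
  updated: d(BU,L)=19/2, d(BU,S)=7/2, d(BU,W)=21/2
iteration 2: select BU,S (d=7/2); attach at lengths (3/4, 7/4); label the merged cluster BSU
  updated: d(BSU,L)=10, d(BSU,W)=12
iteration 3: select BSU,L (d=10); attach at lengths (13/4, 5); label the merged cluster BLSU
  updated: d(BLSU,W)=14
iteration 4: select BLSU,W (d=14); attach at lengths (2, 7); label the merged cluster BLSUW
final tree: ((((B:1,U:1):3/4,S:7/4):13/4,L:5):2,W:7)
total length: 87/4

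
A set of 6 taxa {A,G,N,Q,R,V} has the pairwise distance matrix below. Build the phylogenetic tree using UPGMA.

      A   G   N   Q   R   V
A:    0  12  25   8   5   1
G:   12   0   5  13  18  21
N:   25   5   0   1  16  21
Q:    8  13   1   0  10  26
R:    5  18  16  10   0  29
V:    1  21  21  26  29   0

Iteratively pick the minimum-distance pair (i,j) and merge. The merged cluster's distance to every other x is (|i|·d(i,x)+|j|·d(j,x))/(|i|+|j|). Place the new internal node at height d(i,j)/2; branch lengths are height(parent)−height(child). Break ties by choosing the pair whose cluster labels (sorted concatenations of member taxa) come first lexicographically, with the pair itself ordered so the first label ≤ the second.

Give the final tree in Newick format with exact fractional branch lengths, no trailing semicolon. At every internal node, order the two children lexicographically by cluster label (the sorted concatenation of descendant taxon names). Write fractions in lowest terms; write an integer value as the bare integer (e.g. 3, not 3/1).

step 1: merge (A,V) at d=1; branch lengths A→1/2, V→1/2; new cluster AV
  updated: d(AV,G)=33/2, d(AV,N)=23, d(AV,Q)=17, d(AV,R)=17
step 2: merge (N,Q) at d=1; branch lengths N→1/2, Q→1/2; new cluster NQ
  updated: d(AV,NQ)=20, d(G,NQ)=9, d(NQ,R)=13
step 3: merge (G,NQ) at d=9; branch lengths G→9/2, NQ→4; new cluster GNQ
  updated: d(AV,GNQ)=113/6, d(GNQ,R)=44/3
step 4: merge (GNQ,R) at d=44/3; branch lengths GNQ→17/6, R→22/3; new cluster GNQR
  updated: d(AV,GNQR)=147/8
step 5: merge (AV,GNQR) at d=147/8; branch lengths AV→139/16, GNQR→89/48; new cluster AGNQRV
final tree: ((A:1/2,V:1/2):139/16,((G:9/2,(N:1/2,Q:1/2):4):17/6,R:22/3):89/48)
total length: 749/24

((A:1/2,V:1/2):139/16,((G:9/2,(N:1/2,Q:1/2):4):17/6,R:22/3):89/48)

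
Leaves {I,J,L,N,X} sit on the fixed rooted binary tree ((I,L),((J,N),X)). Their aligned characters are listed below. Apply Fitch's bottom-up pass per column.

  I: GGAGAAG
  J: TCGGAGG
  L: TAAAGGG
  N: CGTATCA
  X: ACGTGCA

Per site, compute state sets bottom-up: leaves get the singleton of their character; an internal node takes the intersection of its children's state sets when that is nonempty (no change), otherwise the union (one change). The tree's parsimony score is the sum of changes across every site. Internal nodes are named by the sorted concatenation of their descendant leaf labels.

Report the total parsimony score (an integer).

[col 0] IL: children I:{G}, L:{T} ∪→ {G,T}; cost 1
[col 0] JN: children J:{T}, N:{C} ∪→ {C,T}; cost 1
[col 0] JNX: children JN:{C,T}, X:{A} ∪→ {A,C,T}; cost 1
[col 0] IJLNX: children IL:{G,T}, JNX:{A,C,T} ∩→ {T}; cost 0
[col 1] IL: children I:{G}, L:{A} ∪→ {A,G}; cost 1
[col 1] JN: children J:{C}, N:{G} ∪→ {C,G}; cost 1
[col 1] JNX: children JN:{C,G}, X:{C} ∩→ {C}; cost 0
[col 1] IJLNX: children IL:{A,G}, JNX:{C} ∪→ {A,C,G}; cost 1
[col 2] IL: children I:{A}, L:{A} ∩→ {A}; cost 0
[col 2] JN: children J:{G}, N:{T} ∪→ {G,T}; cost 1
[col 2] JNX: children JN:{G,T}, X:{G} ∩→ {G}; cost 0
[col 2] IJLNX: children IL:{A}, JNX:{G} ∪→ {A,G}; cost 1
[col 3] IL: children I:{G}, L:{A} ∪→ {A,G}; cost 1
[col 3] JN: children J:{G}, N:{A} ∪→ {A,G}; cost 1
[col 3] JNX: children JN:{A,G}, X:{T} ∪→ {A,G,T}; cost 1
[col 3] IJLNX: children IL:{A,G}, JNX:{A,G,T} ∩→ {A,G}; cost 0
[col 4] IL: children I:{A}, L:{G} ∪→ {A,G}; cost 1
[col 4] JN: children J:{A}, N:{T} ∪→ {A,T}; cost 1
[col 4] JNX: children JN:{A,T}, X:{G} ∪→ {A,G,T}; cost 1
[col 4] IJLNX: children IL:{A,G}, JNX:{A,G,T} ∩→ {A,G}; cost 0
[col 5] IL: children I:{A}, L:{G} ∪→ {A,G}; cost 1
[col 5] JN: children J:{G}, N:{C} ∪→ {C,G}; cost 1
[col 5] JNX: children JN:{C,G}, X:{C} ∩→ {C}; cost 0
[col 5] IJLNX: children IL:{A,G}, JNX:{C} ∪→ {A,C,G}; cost 1
[col 6] IL: children I:{G}, L:{G} ∩→ {G}; cost 0
[col 6] JN: children J:{G}, N:{A} ∪→ {A,G}; cost 1
[col 6] JNX: children JN:{A,G}, X:{A} ∩→ {A}; cost 0
[col 6] IJLNX: children IL:{G}, JNX:{A} ∪→ {A,G}; cost 1
per-site changes: [3, 3, 2, 3, 3, 3, 2]; total = 19

19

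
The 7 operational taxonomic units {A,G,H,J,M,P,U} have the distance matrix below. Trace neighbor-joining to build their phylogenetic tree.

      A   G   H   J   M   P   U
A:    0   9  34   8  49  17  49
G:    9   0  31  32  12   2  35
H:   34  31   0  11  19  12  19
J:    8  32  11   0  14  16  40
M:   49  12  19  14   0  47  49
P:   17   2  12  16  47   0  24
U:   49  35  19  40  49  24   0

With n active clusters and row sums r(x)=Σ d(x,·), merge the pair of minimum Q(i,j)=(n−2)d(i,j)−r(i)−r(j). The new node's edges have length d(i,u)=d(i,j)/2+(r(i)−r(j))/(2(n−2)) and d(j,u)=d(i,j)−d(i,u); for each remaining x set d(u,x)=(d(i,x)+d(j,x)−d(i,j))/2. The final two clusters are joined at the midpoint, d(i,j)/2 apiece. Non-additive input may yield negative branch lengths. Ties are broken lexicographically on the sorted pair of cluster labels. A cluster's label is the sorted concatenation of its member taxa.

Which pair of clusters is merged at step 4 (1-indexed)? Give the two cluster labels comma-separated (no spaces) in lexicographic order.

AJ,GM

iteration 1: select G,M (d=12, Q=-251); attach at lengths (-9/10, 129/10); label the merged cluster GM
  updated: d(A,GM)=23, d(GM,H)=19, d(GM,J)=17, d(GM,P)=37/2, d(GM,U)=36
iteration 2: select A,J (d=8, Q=-191); attach at lengths (71/8, -7/8); label the merged cluster AJ
  updated: d(AJ,GM)=16, d(AJ,H)=37/2, d(AJ,P)=25/2, d(AJ,U)=81/2
iteration 3: select H,U (d=19, Q=-131); attach at lengths (1, 18); label the merged cluster HU
  updated: d(AJ,HU)=20, d(GM,HU)=18, d(HU,P)=17/2
iteration 4: select AJ,GM (d=16, Q=-69); attach at lengths (7, 9); label the merged cluster AGJM
  updated: d(AGJM,HU)=11, d(AGJM,P)=15/2
iteration 5: select AGJM,HU (d=11, Q=-27); attach at lengths (5, 6); label the merged cluster AGHJMU
  updated: d(AGHJMU,P)=5/2
iteration 6: select AGHJMU,P (d=5/2); attach at lengths (5/4, 5/4); label the merged cluster AGHJMPU
final tree: ((((A:71/8,J:-7/8):7,(G:-9/10,M:129/10):9):5,(H:1,U:18):6):5/4,P:5/4)
total length: 137/2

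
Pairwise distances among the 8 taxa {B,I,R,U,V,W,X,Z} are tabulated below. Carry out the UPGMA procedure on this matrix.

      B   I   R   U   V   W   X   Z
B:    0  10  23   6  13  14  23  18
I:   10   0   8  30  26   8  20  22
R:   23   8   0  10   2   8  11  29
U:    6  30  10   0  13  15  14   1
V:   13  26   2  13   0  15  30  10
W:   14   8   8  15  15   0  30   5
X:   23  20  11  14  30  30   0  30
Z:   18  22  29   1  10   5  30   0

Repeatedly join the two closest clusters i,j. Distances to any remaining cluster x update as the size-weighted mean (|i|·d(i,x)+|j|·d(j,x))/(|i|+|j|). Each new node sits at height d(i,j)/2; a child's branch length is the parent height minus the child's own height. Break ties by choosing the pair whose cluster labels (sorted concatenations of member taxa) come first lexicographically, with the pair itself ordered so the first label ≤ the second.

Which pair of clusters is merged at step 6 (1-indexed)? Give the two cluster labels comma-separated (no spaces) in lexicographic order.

1. join U+Z (d=1) ⇒ UZ; edges |U|=1/2, |Z|=1/2
  updated: d(B,UZ)=12, d(I,UZ)=26, d(R,UZ)=39/2, d(UZ,V)=23/2, d(UZ,W)=10, d(UZ,X)=22
2. join R+V (d=2) ⇒ RV; edges |R|=1, |V|=1
  updated: d(B,RV)=18, d(I,RV)=17, d(RV,UZ)=31/2, d(RV,W)=23/2, d(RV,X)=41/2
3. join I+W (d=8) ⇒ IW; edges |I|=4, |W|=4
  updated: d(B,IW)=12, d(IW,RV)=57/4, d(IW,UZ)=18, d(IW,X)=25
4. join B+IW (d=12) ⇒ BIW; edges |B|=6, |IW|=2
  updated: d(BIW,RV)=31/2, d(BIW,UZ)=16, d(BIW,X)=73/3
5. join BIW+RV (d=31/2) ⇒ BIRVW; edges |BIW|=7/4, |RV|=27/4
  updated: d(BIRVW,UZ)=79/5, d(BIRVW,X)=114/5
6. join BIRVW+UZ (d=79/5) ⇒ BIRUVWZ; edges |BIRVW|=3/20, |UZ|=37/5
  updated: d(BIRUVWZ,X)=158/7
7. join BIRUVWZ+X (d=158/7) ⇒ BIRUVWXZ; edges |BIRUVWZ|=237/70, |X|=79/7
final tree: ((((B:6,(I:4,W:4):2):7/4,(R:1,V:1):27/4):3/20,(U:1/2,Z:1/2):37/5):237/70,X:79/7)
total length: 6961/140

BIRVW,UZ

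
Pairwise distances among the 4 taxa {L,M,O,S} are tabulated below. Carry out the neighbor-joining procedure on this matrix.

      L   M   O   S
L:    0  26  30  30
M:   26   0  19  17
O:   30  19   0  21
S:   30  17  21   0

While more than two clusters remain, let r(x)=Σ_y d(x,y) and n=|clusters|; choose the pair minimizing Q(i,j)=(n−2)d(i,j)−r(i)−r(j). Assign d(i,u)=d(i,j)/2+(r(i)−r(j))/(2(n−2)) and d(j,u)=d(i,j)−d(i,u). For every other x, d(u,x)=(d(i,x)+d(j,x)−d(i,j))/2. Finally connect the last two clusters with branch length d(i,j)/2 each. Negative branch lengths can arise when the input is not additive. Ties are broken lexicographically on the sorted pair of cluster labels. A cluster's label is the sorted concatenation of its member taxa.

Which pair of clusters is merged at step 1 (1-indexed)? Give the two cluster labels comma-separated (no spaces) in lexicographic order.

1. join L+M (d=26, Q=-96) ⇒ LM; edges |L|=19, |M|=7
  updated: d(LM,O)=23/2, d(LM,S)=21/2
2. join LM+O (d=23/2, Q=-43) ⇒ LMO; edges |LM|=1/2, |O|=11
  updated: d(LMO,S)=10
3. join LMO+S (d=10) ⇒ LMOS; edges |LMO|=5, |S|=5
final tree: (((L:19,M:7):1/2,O:11):5,S:5)
total length: 95/2

L,M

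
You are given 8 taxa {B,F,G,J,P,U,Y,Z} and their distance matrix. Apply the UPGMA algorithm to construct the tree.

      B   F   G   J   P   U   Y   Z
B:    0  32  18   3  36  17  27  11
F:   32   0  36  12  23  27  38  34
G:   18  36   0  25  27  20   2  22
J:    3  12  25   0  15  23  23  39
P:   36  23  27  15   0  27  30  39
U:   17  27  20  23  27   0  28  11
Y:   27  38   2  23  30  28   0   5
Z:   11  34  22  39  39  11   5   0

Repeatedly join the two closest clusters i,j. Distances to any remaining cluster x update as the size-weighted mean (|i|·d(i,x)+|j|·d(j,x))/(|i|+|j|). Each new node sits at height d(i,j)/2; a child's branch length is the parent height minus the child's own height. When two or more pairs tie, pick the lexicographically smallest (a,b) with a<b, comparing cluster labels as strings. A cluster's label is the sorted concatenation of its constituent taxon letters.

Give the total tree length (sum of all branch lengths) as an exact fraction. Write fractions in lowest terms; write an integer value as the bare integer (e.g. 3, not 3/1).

1. join G+Y (d=2) ⇒ GY; edges |G|=1, |Y|=1
  updated: d(B,GY)=45/2, d(F,GY)=37, d(GY,J)=24, d(GY,P)=57/2, d(GY,U)=24, d(GY,Z)=27/2
2. join B+J (d=3) ⇒ BJ; edges |B|=3/2, |J|=3/2
  updated: d(BJ,F)=22, d(BJ,GY)=93/4, d(BJ,P)=51/2, d(BJ,U)=20, d(BJ,Z)=25
3. join U+Z (d=11) ⇒ UZ; edges |U|=11/2, |Z|=11/2
  updated: d(BJ,UZ)=45/2, d(F,UZ)=61/2, d(GY,UZ)=75/4, d(P,UZ)=33
4. join GY+UZ (d=75/4) ⇒ GUYZ; edges |GY|=67/8, |UZ|=31/8
  updated: d(BJ,GUYZ)=183/8, d(F,GUYZ)=135/4, d(GUYZ,P)=123/4
5. join BJ+F (d=22) ⇒ BFJ; edges |BJ|=19/2, |F|=11
  updated: d(BFJ,GUYZ)=53/2, d(BFJ,P)=74/3
6. join BFJ+P (d=74/3) ⇒ BFJP; edges |BFJ|=4/3, |P|=37/3
  updated: d(BFJP,GUYZ)=441/16
7. join BFJP+GUYZ (d=441/16) ⇒ BFGJPUYZ; edges |BFJP|=139/96, |GUYZ|=141/32
final tree: ((((B:3/2,J:3/2):19/2,F:11):4/3,P:37/3):139/96,((G:1,Y:1):67/8,(U:11/2,Z:11/2):31/8):141/32)
total length: 3277/48

3277/48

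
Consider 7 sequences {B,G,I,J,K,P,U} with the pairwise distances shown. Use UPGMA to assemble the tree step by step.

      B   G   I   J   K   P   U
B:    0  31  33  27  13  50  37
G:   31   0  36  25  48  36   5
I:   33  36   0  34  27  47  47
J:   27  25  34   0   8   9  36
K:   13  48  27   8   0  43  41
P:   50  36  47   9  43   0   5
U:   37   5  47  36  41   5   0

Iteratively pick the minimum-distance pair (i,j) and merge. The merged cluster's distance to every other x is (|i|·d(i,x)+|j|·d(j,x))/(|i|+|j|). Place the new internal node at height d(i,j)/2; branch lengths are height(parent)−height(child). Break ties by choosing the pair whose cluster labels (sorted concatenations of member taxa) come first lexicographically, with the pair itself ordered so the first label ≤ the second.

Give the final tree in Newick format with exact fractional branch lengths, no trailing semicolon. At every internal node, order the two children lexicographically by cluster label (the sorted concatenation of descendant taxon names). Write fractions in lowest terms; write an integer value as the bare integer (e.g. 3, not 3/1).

iteration 1: select G,U (d=5); attach at lengths (5/2, 5/2); label the merged cluster GU
  updated: d(B,GU)=34, d(GU,I)=83/2, d(GU,J)=61/2, d(GU,K)=89/2, d(GU,P)=41/2
iteration 2: select J,K (d=8); attach at lengths (4, 4); label the merged cluster JK
  updated: d(B,JK)=20, d(GU,JK)=75/2, d(I,JK)=61/2, d(JK,P)=26
iteration 3: select B,JK (d=20); attach at lengths (10, 6); label the merged cluster BJK
  updated: d(BJK,GU)=109/3, d(BJK,I)=94/3, d(BJK,P)=34
iteration 4: select GU,P (d=41/2); attach at lengths (31/4, 41/4); label the merged cluster GPU
  updated: d(BJK,GPU)=320/9, d(GPU,I)=130/3
iteration 5: select BJK,I (d=94/3); attach at lengths (17/3, 47/3); label the merged cluster BIJK
  updated: d(BIJK,GPU)=75/2
iteration 6: select BIJK,GPU (d=75/2); attach at lengths (37/12, 17/2); label the merged cluster BGIJKPU
final tree: (((B:10,(J:4,K:4):6):17/3,I:47/3):37/12,((G:5/2,U:5/2):31/4,P:41/4):17/2)
total length: 959/12

(((B:10,(J:4,K:4):6):17/3,I:47/3):37/12,((G:5/2,U:5/2):31/4,P:41/4):17/2)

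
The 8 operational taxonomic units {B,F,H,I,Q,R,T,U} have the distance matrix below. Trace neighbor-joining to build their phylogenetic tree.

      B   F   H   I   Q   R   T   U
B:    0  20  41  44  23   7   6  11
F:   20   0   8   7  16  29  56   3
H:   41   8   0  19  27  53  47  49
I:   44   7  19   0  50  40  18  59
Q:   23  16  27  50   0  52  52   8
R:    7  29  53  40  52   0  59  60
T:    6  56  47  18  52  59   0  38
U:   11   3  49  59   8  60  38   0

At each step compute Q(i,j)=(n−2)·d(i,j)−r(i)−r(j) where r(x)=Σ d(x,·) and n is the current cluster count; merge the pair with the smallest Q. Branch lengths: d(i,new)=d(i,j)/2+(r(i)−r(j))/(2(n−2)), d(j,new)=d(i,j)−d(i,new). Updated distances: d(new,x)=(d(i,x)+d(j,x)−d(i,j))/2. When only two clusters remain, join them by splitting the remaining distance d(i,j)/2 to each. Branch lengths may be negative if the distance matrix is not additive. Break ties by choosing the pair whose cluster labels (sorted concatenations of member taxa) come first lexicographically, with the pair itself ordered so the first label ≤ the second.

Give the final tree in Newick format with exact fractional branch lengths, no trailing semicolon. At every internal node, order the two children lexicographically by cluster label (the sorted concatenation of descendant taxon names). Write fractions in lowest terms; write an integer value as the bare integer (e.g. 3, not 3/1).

step 1: merge (B,R) at d=7, Q=-410; branch lengths B→-53/6, R→95/6; new cluster BR
  updated: d(BR,F)=21, d(BR,H)=87/2, d(BR,I)=77/2, d(BR,Q)=34, d(BR,T)=29, d(BR,U)=32
step 2: merge (I,T) at d=18, Q=-683/2; branch lengths I→83/20, T→277/20; new cluster IT
  updated: d(BR,IT)=99/4, d(F,IT)=45/2, d(H,IT)=24, d(IT,Q)=42, d(IT,U)=79/2
step 3: merge (Q,U) at d=8, Q=-453/2; branch lengths Q→55/16, U→73/16; new cluster QU
  updated: d(BR,QU)=29, d(F,QU)=11/2, d(H,QU)=34, d(IT,QU)=147/4
step 4: merge (BR,IT) at d=99/4, Q=-152; branch lengths BR→169/12, IT→32/3; new cluster BIRT
  updated: d(BIRT,F)=75/8, d(BIRT,H)=171/8, d(BIRT,QU)=41/2
step 5: merge (BIRT,H) at d=171/8, Q=-575/8; branch lengths BIRT→245/32, H→439/32; new cluster BHIRT
  updated: d(BHIRT,F)=-2, d(BHIRT,QU)=265/16
step 6: merge (BHIRT,F) at d=-2, Q=-321/16; branch lengths BHIRT→145/32, F→-209/32; new cluster BFHIRT
  updated: d(BFHIRT,QU)=385/32
step 7: merge (BFHIRT,QU) at d=385/32; branch lengths BFHIRT→385/64, QU→385/64; new cluster BFHIQRTU
final tree: (((((B:-53/6,R:95/6):169/12,(I:83/20,T:277/20):32/3):245/32,H:439/32):145/32,F:-209/32):385/64,(Q:55/16,U:73/16):385/64)
total length: 2853/32

(((((B:-53/6,R:95/6):169/12,(I:83/20,T:277/20):32/3):245/32,H:439/32):145/32,F:-209/32):385/64,(Q:55/16,U:73/16):385/64)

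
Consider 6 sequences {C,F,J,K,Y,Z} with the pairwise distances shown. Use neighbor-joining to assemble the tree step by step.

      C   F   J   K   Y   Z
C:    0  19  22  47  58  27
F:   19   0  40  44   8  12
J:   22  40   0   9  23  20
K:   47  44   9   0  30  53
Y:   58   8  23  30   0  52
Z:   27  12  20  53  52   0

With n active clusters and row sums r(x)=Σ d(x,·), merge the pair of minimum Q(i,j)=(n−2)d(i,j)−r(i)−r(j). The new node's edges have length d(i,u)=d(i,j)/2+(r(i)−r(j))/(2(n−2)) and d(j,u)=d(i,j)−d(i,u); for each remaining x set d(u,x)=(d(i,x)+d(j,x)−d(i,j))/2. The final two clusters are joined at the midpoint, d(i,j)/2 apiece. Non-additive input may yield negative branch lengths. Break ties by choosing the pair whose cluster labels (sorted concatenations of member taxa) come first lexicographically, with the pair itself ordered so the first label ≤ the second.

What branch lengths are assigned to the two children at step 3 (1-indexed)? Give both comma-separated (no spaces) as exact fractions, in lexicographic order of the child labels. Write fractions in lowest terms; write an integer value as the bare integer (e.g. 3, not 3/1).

117/8,99/8

iteration 1: select F,Y (d=8, Q=-262); attach at lengths (-2, 10); label the merged cluster FY
  updated: d(C,FY)=69/2, d(FY,J)=55/2, d(FY,K)=33, d(FY,Z)=28
iteration 2: select J,K (d=9, Q=-387/2); attach at lengths (-73/12, 181/12); label the merged cluster JK
  updated: d(C,JK)=30, d(FY,JK)=103/4, d(JK,Z)=32
iteration 3: select C,Z (d=27, Q=-249/2); attach at lengths (117/8, 99/8); label the merged cluster CZ
  updated: d(CZ,FY)=71/4, d(CZ,JK)=35/2
iteration 4: select CZ,FY (d=71/4, Q=-61); attach at lengths (19/4, 13); label the merged cluster CFYZ
  updated: d(CFYZ,JK)=51/4
iteration 5: select CFYZ,JK (d=51/4); attach at lengths (51/8, 51/8); label the merged cluster CFJKYZ
final tree: (((C:117/8,Z:99/8):19/4,(F:-2,Y:10):13):51/8,(J:-73/12,K:181/12):51/8)
total length: 149/2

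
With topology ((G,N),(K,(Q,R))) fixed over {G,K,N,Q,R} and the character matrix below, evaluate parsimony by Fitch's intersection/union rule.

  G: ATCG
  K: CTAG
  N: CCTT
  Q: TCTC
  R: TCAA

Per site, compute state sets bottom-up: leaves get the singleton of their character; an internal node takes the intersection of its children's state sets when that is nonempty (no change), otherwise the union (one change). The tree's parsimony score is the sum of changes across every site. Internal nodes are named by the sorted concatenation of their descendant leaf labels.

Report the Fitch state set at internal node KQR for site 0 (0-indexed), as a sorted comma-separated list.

C,T

site 0, node GN: G={A} ∪ N={C} → {A,C} (+1)
site 0, node QR: Q={T} ∩ R={T} → {T} (+0)
site 0, node KQR: K={C} ∪ QR={T} → {C,T} (+1)
site 0, node GKNQR: GN={A,C} ∩ KQR={C,T} → {C} (+0)
site 1, node GN: G={T} ∪ N={C} → {C,T} (+1)
site 1, node QR: Q={C} ∩ R={C} → {C} (+0)
site 1, node KQR: K={T} ∪ QR={C} → {C,T} (+1)
site 1, node GKNQR: GN={C,T} ∩ KQR={C,T} → {C,T} (+0)
site 2, node GN: G={C} ∪ N={T} → {C,T} (+1)
site 2, node QR: Q={T} ∪ R={A} → {A,T} (+1)
site 2, node KQR: K={A} ∩ QR={A,T} → {A} (+0)
site 2, node GKNQR: GN={C,T} ∪ KQR={A} → {A,C,T} (+1)
site 3, node GN: G={G} ∪ N={T} → {G,T} (+1)
site 3, node QR: Q={C} ∪ R={A} → {A,C} (+1)
site 3, node KQR: K={G} ∪ QR={A,C} → {A,C,G} (+1)
site 3, node GKNQR: GN={G,T} ∩ KQR={A,C,G} → {G} (+0)
per-site changes: [2, 2, 3, 3]; total = 10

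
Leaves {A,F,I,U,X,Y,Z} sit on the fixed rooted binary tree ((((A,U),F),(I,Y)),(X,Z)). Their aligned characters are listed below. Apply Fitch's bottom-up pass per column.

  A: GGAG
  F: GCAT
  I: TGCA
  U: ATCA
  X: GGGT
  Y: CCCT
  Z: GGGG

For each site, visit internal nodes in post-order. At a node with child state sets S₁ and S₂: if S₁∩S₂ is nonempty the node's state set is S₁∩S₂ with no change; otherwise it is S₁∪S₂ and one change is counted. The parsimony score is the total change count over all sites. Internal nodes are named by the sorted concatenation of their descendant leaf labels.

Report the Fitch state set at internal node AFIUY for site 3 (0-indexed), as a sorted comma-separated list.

[col 0] AU: children A:{G}, U:{A} ∪→ {A,G}; cost 1
[col 0] AFU: children AU:{A,G}, F:{G} ∩→ {G}; cost 0
[col 0] IY: children I:{T}, Y:{C} ∪→ {C,T}; cost 1
[col 0] AFIUY: children AFU:{G}, IY:{C,T} ∪→ {C,G,T}; cost 1
[col 0] XZ: children X:{G}, Z:{G} ∩→ {G}; cost 0
[col 0] AFIUXYZ: children AFIUY:{C,G,T}, XZ:{G} ∩→ {G}; cost 0
[col 1] AU: children A:{G}, U:{T} ∪→ {G,T}; cost 1
[col 1] AFU: children AU:{G,T}, F:{C} ∪→ {C,G,T}; cost 1
[col 1] IY: children I:{G}, Y:{C} ∪→ {C,G}; cost 1
[col 1] AFIUY: children AFU:{C,G,T}, IY:{C,G} ∩→ {C,G}; cost 0
[col 1] XZ: children X:{G}, Z:{G} ∩→ {G}; cost 0
[col 1] AFIUXYZ: children AFIUY:{C,G}, XZ:{G} ∩→ {G}; cost 0
[col 2] AU: children A:{A}, U:{C} ∪→ {A,C}; cost 1
[col 2] AFU: children AU:{A,C}, F:{A} ∩→ {A}; cost 0
[col 2] IY: children I:{C}, Y:{C} ∩→ {C}; cost 0
[col 2] AFIUY: children AFU:{A}, IY:{C} ∪→ {A,C}; cost 1
[col 2] XZ: children X:{G}, Z:{G} ∩→ {G}; cost 0
[col 2] AFIUXYZ: children AFIUY:{A,C}, XZ:{G} ∪→ {A,C,G}; cost 1
[col 3] AU: children A:{G}, U:{A} ∪→ {A,G}; cost 1
[col 3] AFU: children AU:{A,G}, F:{T} ∪→ {A,G,T}; cost 1
[col 3] IY: children I:{A}, Y:{T} ∪→ {A,T}; cost 1
[col 3] AFIUY: children AFU:{A,G,T}, IY:{A,T} ∩→ {A,T}; cost 0
[col 3] XZ: children X:{T}, Z:{G} ∪→ {G,T}; cost 1
[col 3] AFIUXYZ: children AFIUY:{A,T}, XZ:{G,T} ∩→ {T}; cost 0
per-site changes: [3, 3, 3, 4]; total = 13

A,T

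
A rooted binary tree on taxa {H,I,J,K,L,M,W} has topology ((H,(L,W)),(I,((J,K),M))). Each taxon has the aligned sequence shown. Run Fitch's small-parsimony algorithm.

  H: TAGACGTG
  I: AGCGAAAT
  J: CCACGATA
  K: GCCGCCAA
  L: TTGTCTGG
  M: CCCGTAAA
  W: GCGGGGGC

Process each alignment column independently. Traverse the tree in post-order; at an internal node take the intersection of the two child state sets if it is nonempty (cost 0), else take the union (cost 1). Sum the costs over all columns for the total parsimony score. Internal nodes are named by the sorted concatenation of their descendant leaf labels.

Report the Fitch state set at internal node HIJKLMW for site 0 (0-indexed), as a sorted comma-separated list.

A,C,T

site 0, node LW: L={T} ∪ W={G} → {G,T} (+1)
site 0, node HLW: H={T} ∩ LW={G,T} → {T} (+0)
site 0, node JK: J={C} ∪ K={G} → {C,G} (+1)
site 0, node JKM: JK={C,G} ∩ M={C} → {C} (+0)
site 0, node IJKM: I={A} ∪ JKM={C} → {A,C} (+1)
site 0, node HIJKLMW: HLW={T} ∪ IJKM={A,C} → {A,C,T} (+1)
site 1, node LW: L={T} ∪ W={C} → {C,T} (+1)
site 1, node HLW: H={A} ∪ LW={C,T} → {A,C,T} (+1)
site 1, node JK: J={C} ∩ K={C} → {C} (+0)
site 1, node JKM: JK={C} ∩ M={C} → {C} (+0)
site 1, node IJKM: I={G} ∪ JKM={C} → {C,G} (+1)
site 1, node HIJKLMW: HLW={A,C,T} ∩ IJKM={C,G} → {C} (+0)
site 2, node LW: L={G} ∩ W={G} → {G} (+0)
site 2, node HLW: H={G} ∩ LW={G} → {G} (+0)
site 2, node JK: J={A} ∪ K={C} → {A,C} (+1)
site 2, node JKM: JK={A,C} ∩ M={C} → {C} (+0)
site 2, node IJKM: I={C} ∩ JKM={C} → {C} (+0)
site 2, node HIJKLMW: HLW={G} ∪ IJKM={C} → {C,G} (+1)
site 3, node LW: L={T} ∪ W={G} → {G,T} (+1)
site 3, node HLW: H={A} ∪ LW={G,T} → {A,G,T} (+1)
site 3, node JK: J={C} ∪ K={G} → {C,G} (+1)
site 3, node JKM: JK={C,G} ∩ M={G} → {G} (+0)
site 3, node IJKM: I={G} ∩ JKM={G} → {G} (+0)
site 3, node HIJKLMW: HLW={A,G,T} ∩ IJKM={G} → {G} (+0)
site 4, node LW: L={C} ∪ W={G} → {C,G} (+1)
site 4, node HLW: H={C} ∩ LW={C,G} → {C} (+0)
site 4, node JK: J={G} ∪ K={C} → {C,G} (+1)
site 4, node JKM: JK={C,G} ∪ M={T} → {C,G,T} (+1)
site 4, node IJKM: I={A} ∪ JKM={C,G,T} → {A,C,G,T} (+1)
site 4, node HIJKLMW: HLW={C} ∩ IJKM={A,C,G,T} → {C} (+0)
site 5, node LW: L={T} ∪ W={G} → {G,T} (+1)
site 5, node HLW: H={G} ∩ LW={G,T} → {G} (+0)
site 5, node JK: J={A} ∪ K={C} → {A,C} (+1)
site 5, node JKM: JK={A,C} ∩ M={A} → {A} (+0)
site 5, node IJKM: I={A} ∩ JKM={A} → {A} (+0)
site 5, node HIJKLMW: HLW={G} ∪ IJKM={A} → {A,G} (+1)
site 6, node LW: L={G} ∩ W={G} → {G} (+0)
site 6, node HLW: H={T} ∪ LW={G} → {G,T} (+1)
site 6, node JK: J={T} ∪ K={A} → {A,T} (+1)
site 6, node JKM: JK={A,T} ∩ M={A} → {A} (+0)
site 6, node IJKM: I={A} ∩ JKM={A} → {A} (+0)
site 6, node HIJKLMW: HLW={G,T} ∪ IJKM={A} → {A,G,T} (+1)
site 7, node LW: L={G} ∪ W={C} → {C,G} (+1)
site 7, node HLW: H={G} ∩ LW={C,G} → {G} (+0)
site 7, node JK: J={A} ∩ K={A} → {A} (+0)
site 7, node JKM: JK={A} ∩ M={A} → {A} (+0)
site 7, node IJKM: I={T} ∪ JKM={A} → {A,T} (+1)
site 7, node HIJKLMW: HLW={G} ∪ IJKM={A,T} → {A,G,T} (+1)
per-site changes: [4, 3, 2, 3, 4, 3, 3, 3]; total = 25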